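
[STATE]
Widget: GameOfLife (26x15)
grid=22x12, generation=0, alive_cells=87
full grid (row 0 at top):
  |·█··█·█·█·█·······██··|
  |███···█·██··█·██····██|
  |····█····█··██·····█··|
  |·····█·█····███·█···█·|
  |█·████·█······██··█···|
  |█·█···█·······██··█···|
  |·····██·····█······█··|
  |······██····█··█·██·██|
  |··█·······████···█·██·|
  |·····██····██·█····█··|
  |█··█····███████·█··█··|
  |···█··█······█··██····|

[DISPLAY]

Gen: 0                    
·█··█·█·█·█·······██··    
███···█·██··█·██····██    
····█····█··██·····█··    
·····█·█····███·█···█·    
█·████·█······██··█···    
█·█···█·······██··█···    
·····██·····█······█··    
······██····█··█·██·██    
··█·······████···█·██·    
·····██····██·█····█··    
█··█····███████·█··█··    
···█··█······█··██····    
                          
                          


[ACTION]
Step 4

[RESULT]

Gen: 4                    
·█·█····█·███······█··    
██·█··██·····█····█···    
██····██·█···█··█·██··    
·····█···█·█·█········    
·····█···█········██··    
····██··█·······█·█·█·    
·····█···········█·█··    
····██·██···█··█······    
·····█·█·█·····█·█·█··    
····██····█··██···█···    
····█····█████····█···    
·····█················    
                          
                          


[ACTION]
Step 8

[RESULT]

Gen: 12                   
······██····██·████···    
·····██····█····███···    
····██··█·█·█···███···    
······█·█·█···██······    
·······██·██████······    
·······█████·█········    
·······█········███···    
··············█····██·    
·········█····█······█    
···██··███····█·█·███·    
·····█·██··········█··    
······················    
                          
                          


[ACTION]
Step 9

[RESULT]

Gen: 21                   
····█·················    
···███············██··    
··███·············██··    
·····██···············    
····███···············    
····█·················    
····█··█·······██·····    
····███·██·····█·█····    
·····██·███······█·█··    
··················██··    
······█···············    
······█···············    
                          
                          


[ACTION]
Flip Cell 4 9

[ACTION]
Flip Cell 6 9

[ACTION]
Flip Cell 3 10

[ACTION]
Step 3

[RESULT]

Gen: 24                   
···████···············    
···█··············██··    
··················██··    
····█··█··············    
······█···············    
······█·█·······█·····    
······█········███····    
······█········█··█···    
····█·····█·····█··█··    
·········█·······███··    
·····██·█·········█···    
······················    
                          
                          


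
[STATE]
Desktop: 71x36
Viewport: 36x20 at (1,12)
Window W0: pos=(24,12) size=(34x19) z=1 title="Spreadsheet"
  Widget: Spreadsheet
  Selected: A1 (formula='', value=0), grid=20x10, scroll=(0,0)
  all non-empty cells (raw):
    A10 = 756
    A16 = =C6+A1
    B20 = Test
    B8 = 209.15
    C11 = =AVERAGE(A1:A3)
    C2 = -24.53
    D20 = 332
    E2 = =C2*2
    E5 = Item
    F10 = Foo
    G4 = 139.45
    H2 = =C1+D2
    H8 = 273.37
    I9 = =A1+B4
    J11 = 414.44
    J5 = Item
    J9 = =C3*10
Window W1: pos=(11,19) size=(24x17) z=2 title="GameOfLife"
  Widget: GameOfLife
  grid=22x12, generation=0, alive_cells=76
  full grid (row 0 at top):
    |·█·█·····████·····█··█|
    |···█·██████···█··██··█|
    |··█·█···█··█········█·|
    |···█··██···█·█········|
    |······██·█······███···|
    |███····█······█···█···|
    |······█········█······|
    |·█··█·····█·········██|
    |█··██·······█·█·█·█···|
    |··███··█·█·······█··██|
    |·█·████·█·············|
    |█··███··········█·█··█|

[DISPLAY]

                       ┏━━━━━━━━━━━━
                       ┃ Spreadsheet
                       ┠────────────
                       ┃A1:         
                       ┃       A    
                       ┃------------
                       ┃  1      [0]
          ┏━━━━━━━━━━━━━━━━━━━━━━┓ 0
          ┃ GameOfLife           ┃ 0
          ┠──────────────────────┨ 0
          ┃Gen: 0                ┃ 0
          ┃·█·█·····████·····█··█┃ 0
          ┃···█·██████···█··██··█┃ 0
          ┃··█·█···█··█········█·┃ 0
          ┃···█··██···█·█········┃ 0
          ┃······██·█······███···┃56
          ┃███····█······█···█···┃ 0
          ┃······█········█······┃ 0
          ┃·█··█·····█·········██┃━━
          ┃█··██·······█·█·█·█···┃  


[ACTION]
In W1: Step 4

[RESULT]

                       ┏━━━━━━━━━━━━
                       ┃ Spreadsheet
                       ┠────────────
                       ┃A1:         
                       ┃       A    
                       ┃------------
                       ┃  1      [0]
          ┏━━━━━━━━━━━━━━━━━━━━━━┓ 0
          ┃ GameOfLife           ┃ 0
          ┠──────────────────────┨ 0
          ┃Gen: 4                ┃ 0
          ┃·······█·········████·┃ 0
          ┃·██··███···█·█··█····█┃ 0
          ┃·█··█···█··█··█···█···┃ 0
          ┃·······█···█·█··██·█··┃ 0
          ┃█·····█·········███···┃56
          ┃█·██··█········█··█···┃ 0
          ┃·····██·······█·······┃ 0
          ┃····███···············┃━━
          ┃·█·····█··············┃  


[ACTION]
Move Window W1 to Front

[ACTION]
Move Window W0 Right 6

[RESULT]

                             ┏━━━━━━
                             ┃ Sprea
                             ┠──────
                             ┃A1:   
                             ┃      
                             ┃------
                             ┃  1   
          ┏━━━━━━━━━━━━━━━━━━━━━━┓  
          ┃ GameOfLife           ┃  
          ┠──────────────────────┨  
          ┃Gen: 4                ┃  
          ┃·······█·········████·┃  
          ┃·██··███···█·█··█····█┃  
          ┃·█··█···█··█··█···█···┃  
          ┃·······█···█·█··██·█··┃  
          ┃█·····█·········███···┃  
          ┃█·██··█········█··█···┃  
          ┃·····██·······█·······┃  
          ┃····███···············┃━━
          ┃·█·····█··············┃  


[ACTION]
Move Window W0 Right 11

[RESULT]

                                    
                                    
                                    
                                    
                                    
                                    
                                    
          ┏━━━━━━━━━━━━━━━━━━━━━━┓  
          ┃ GameOfLife           ┃  
          ┠──────────────────────┨  
          ┃Gen: 4                ┃  
          ┃·······█·········████·┃  
          ┃·██··███···█·█··█····█┃  
          ┃·█··█···█··█··█···█···┃  
          ┃·······█···█·█··██·█··┃  
          ┃█·····█·········███···┃  
          ┃█·██··█········█··█···┃  
          ┃·····██·······█·······┃  
          ┃····███···············┃  
          ┃·█·····█··············┃  


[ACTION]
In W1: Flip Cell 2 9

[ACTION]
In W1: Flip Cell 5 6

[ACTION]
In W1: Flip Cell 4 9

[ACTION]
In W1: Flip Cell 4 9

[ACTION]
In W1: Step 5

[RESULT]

                                    
                                    
                                    
                                    
                                    
                                    
                                    
          ┏━━━━━━━━━━━━━━━━━━━━━━┓  
          ┃ GameOfLife           ┃  
          ┠──────────────────────┨  
          ┃Gen: 9                ┃  
          ┃·········█·····█····█·┃  
          ┃·██······█·····█·····█┃  
          ┃█··█········████···█·█┃  
          ┃█··█·····██·██·······█┃  
          ┃·██······██·██·█···█··┃  
          ┃············████···█··┃  
          ┃···············█··█···┃  
          ┃······················┃  
          ┃···█·█················┃  


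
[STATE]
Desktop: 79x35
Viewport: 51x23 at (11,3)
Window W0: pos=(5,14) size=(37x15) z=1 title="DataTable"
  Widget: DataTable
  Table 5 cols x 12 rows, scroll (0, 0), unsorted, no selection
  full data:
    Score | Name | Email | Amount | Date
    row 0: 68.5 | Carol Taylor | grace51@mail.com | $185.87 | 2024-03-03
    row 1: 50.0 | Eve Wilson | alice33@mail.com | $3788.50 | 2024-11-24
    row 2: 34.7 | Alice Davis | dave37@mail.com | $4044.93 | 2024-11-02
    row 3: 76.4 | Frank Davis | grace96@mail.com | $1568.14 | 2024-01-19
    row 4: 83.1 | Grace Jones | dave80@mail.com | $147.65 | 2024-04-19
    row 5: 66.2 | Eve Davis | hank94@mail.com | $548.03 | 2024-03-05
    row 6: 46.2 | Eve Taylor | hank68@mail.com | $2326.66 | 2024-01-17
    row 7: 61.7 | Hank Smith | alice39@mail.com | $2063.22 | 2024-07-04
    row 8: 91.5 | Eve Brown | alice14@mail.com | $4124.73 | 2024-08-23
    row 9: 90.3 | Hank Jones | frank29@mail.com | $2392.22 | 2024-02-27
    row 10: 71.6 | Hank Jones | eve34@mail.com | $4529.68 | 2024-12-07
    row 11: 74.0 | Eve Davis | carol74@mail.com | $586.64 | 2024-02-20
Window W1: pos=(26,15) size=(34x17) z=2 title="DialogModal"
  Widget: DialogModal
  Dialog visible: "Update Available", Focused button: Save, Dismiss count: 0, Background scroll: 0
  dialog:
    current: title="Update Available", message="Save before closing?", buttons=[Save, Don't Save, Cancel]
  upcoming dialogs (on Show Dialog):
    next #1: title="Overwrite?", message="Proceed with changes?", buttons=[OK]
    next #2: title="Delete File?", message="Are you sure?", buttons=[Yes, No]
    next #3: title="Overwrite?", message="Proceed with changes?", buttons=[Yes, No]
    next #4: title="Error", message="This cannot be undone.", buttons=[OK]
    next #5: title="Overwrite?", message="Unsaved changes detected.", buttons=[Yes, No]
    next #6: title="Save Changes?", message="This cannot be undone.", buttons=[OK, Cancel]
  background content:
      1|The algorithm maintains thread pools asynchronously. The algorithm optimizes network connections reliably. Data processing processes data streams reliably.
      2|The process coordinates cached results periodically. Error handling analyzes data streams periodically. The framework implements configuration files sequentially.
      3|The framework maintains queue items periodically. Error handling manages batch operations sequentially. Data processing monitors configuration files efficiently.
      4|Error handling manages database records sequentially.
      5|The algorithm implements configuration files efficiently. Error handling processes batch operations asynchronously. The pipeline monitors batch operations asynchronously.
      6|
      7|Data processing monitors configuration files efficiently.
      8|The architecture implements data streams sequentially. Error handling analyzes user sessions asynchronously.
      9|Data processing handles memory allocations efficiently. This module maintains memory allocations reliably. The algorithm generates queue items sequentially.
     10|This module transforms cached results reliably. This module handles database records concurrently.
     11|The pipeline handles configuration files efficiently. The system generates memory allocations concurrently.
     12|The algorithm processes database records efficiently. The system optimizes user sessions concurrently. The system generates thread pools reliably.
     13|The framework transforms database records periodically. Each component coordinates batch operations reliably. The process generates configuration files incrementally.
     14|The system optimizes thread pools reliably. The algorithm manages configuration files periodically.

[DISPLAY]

                                                   
                                                   
                                                   
                                                   
                                                   
                                                   
                                                   
                                                   
                                                   
                                                   
                                                   
━━━━━━━━━━━━━━━━━━━━━━━━━━━━━━┓                    
Table          ┏━━━━━━━━━━━━━━━━━━━━━━━━━━━━━━━━┓  
───────────────┃ DialogModal                    ┃  
│Name        │E┠────────────────────────────────┨  
┼────────────┼─┃The algorithm maintains thread p┃  
│Carol Taylor│g┃The process coordinates cached r┃  
│Eve Wilson  │a┃The framework maintains queue it┃  
│Alice Davis │d┃Error handling manages database ┃  
│Frank Davis │g┃Th┌──────────────────────────┐gu┃  
│Grace Jones │d┃  │     Update Available     │  ┃  
│Eve Davis   │h┃Da│   Save before closing?   │gu┃  
│Eve Taylor  │h┃Th│[Save]  Don't Save   Cance│ta┃  


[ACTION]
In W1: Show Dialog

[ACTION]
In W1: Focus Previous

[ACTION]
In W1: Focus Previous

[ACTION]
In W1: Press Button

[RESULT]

                                                   
                                                   
                                                   
                                                   
                                                   
                                                   
                                                   
                                                   
                                                   
                                                   
                                                   
━━━━━━━━━━━━━━━━━━━━━━━━━━━━━━┓                    
Table          ┏━━━━━━━━━━━━━━━━━━━━━━━━━━━━━━━━┓  
───────────────┃ DialogModal                    ┃  
│Name        │E┠────────────────────────────────┨  
┼────────────┼─┃The algorithm maintains thread p┃  
│Carol Taylor│g┃The process coordinates cached r┃  
│Eve Wilson  │a┃The framework maintains queue it┃  
│Alice Davis │d┃Error handling manages database ┃  
│Frank Davis │g┃The algorithm implements configu┃  
│Grace Jones │d┃                                ┃  
│Eve Davis   │h┃Data processing monitors configu┃  
│Eve Taylor  │h┃The architecture implements data┃  


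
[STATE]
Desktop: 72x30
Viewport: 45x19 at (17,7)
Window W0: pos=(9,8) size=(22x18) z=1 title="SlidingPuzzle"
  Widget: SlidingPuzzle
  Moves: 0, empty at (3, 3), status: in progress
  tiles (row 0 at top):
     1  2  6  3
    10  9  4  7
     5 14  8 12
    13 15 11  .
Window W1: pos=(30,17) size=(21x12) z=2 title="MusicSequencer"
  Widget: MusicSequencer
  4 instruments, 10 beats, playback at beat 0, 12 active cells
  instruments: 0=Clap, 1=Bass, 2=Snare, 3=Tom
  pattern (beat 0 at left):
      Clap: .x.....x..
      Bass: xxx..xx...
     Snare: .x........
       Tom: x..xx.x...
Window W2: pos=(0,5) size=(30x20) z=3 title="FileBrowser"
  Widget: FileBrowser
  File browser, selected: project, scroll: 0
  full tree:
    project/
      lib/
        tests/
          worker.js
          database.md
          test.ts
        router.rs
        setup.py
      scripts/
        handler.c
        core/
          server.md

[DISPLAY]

────────────┨                                
            ┃┓                               
            ┃┃                               
            ┃┨                               
            ┃┃                               
            ┃┃                               
            ┃┃                               
            ┃┃                               
            ┃┃                               
            ┃┃                               
            ┃┏━━━━━━━━━━━━━━━━━━━┓           
            ┃┃ MusicSequencer    ┃           
            ┃┠───────────────────┨           
            ┃┃      ▼123456789   ┃           
            ┃┃  Clap·█·····█··   ┃           
            ┃┃  Bass███··██···   ┃           
            ┃┃ Snare·█········   ┃           
━━━━━━━━━━━━┛┃   Tom█··██·█···   ┃           
━━━━━━━━━━━━━┃                   ┃           


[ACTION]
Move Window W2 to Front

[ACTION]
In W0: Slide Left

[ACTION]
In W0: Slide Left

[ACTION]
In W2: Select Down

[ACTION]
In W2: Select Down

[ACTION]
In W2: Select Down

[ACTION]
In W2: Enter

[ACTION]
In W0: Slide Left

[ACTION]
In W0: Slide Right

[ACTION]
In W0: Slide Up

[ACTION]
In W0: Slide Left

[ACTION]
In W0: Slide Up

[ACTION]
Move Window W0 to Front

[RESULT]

────────────┨                                
━━━━━━━━━━━━━┓                               
gPuzzle      ┃                               
─────────────┨                               
───┬────┬────┃                               
 2 │  6 │  3 ┃                               
───┼────┼────┃                               
 9 │  4 │  7 ┃                               
───┼────┼────┃                               
14 │  8 │ 12 ┃                               
───┼────┼────┃━━━━━━━━━━━━━━━━━━━┓           
15 │ 11 │    ┃ MusicSequencer    ┃           
───┴────┴────┃───────────────────┨           
2            ┃      ▼123456789   ┃           
             ┃  Clap·█·····█··   ┃           
             ┃  Bass███··██···   ┃           
             ┃ Snare·█········   ┃           
             ┃   Tom█··██·█···   ┃           
━━━━━━━━━━━━━┛                   ┃           


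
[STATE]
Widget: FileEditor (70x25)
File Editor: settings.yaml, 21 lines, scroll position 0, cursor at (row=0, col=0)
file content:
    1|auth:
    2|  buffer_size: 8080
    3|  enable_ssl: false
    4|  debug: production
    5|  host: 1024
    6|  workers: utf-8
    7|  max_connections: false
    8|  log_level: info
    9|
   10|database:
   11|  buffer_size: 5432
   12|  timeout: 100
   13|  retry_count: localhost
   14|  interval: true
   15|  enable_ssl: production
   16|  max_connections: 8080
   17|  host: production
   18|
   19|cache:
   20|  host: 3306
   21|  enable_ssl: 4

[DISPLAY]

█uth:                                                                ▲
  buffer_size: 8080                                                  █
  enable_ssl: false                                                  ░
  debug: production                                                  ░
  host: 1024                                                         ░
  workers: utf-8                                                     ░
  max_connections: false                                             ░
  log_level: info                                                    ░
                                                                     ░
database:                                                            ░
  buffer_size: 5432                                                  ░
  timeout: 100                                                       ░
  retry_count: localhost                                             ░
  interval: true                                                     ░
  enable_ssl: production                                             ░
  max_connections: 8080                                              ░
  host: production                                                   ░
                                                                     ░
cache:                                                               ░
  host: 3306                                                         ░
  enable_ssl: 4                                                      ░
                                                                     ░
                                                                     ░
                                                                     ░
                                                                     ▼


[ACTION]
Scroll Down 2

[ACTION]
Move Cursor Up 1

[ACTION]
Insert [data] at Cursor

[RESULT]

data█uth:                                                            ▲
  buffer_size: 8080                                                  █
  enable_ssl: false                                                  ░
  debug: production                                                  ░
  host: 1024                                                         ░
  workers: utf-8                                                     ░
  max_connections: false                                             ░
  log_level: info                                                    ░
                                                                     ░
database:                                                            ░
  buffer_size: 5432                                                  ░
  timeout: 100                                                       ░
  retry_count: localhost                                             ░
  interval: true                                                     ░
  enable_ssl: production                                             ░
  max_connections: 8080                                              ░
  host: production                                                   ░
                                                                     ░
cache:                                                               ░
  host: 3306                                                         ░
  enable_ssl: 4                                                      ░
                                                                     ░
                                                                     ░
                                                                     ░
                                                                     ▼


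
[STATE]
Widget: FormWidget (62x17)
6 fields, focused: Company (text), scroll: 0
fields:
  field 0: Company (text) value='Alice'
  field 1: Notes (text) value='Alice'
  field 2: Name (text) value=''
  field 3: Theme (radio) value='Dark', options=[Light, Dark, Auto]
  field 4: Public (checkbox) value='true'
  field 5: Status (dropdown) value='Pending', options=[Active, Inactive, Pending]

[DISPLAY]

> Company:    [Alice                                         ]
  Notes:      [Alice                                         ]
  Name:       [                                              ]
  Theme:      ( ) Light  (●) Dark  ( ) Auto                   
  Public:     [x]                                             
  Status:     [Pending                                      ▼]
                                                              
                                                              
                                                              
                                                              
                                                              
                                                              
                                                              
                                                              
                                                              
                                                              
                                                              


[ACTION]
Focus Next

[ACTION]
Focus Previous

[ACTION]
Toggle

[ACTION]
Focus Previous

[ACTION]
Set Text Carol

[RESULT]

  Company:    [Alice                                         ]
  Notes:      [Alice                                         ]
  Name:       [                                              ]
  Theme:      ( ) Light  (●) Dark  ( ) Auto                   
  Public:     [x]                                             
> Status:     [Pending                                      ▼]
                                                              
                                                              
                                                              
                                                              
                                                              
                                                              
                                                              
                                                              
                                                              
                                                              
                                                              


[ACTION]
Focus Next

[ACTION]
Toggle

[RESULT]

> Company:    [Alice                                         ]
  Notes:      [Alice                                         ]
  Name:       [                                              ]
  Theme:      ( ) Light  (●) Dark  ( ) Auto                   
  Public:     [x]                                             
  Status:     [Pending                                      ▼]
                                                              
                                                              
                                                              
                                                              
                                                              
                                                              
                                                              
                                                              
                                                              
                                                              
                                                              


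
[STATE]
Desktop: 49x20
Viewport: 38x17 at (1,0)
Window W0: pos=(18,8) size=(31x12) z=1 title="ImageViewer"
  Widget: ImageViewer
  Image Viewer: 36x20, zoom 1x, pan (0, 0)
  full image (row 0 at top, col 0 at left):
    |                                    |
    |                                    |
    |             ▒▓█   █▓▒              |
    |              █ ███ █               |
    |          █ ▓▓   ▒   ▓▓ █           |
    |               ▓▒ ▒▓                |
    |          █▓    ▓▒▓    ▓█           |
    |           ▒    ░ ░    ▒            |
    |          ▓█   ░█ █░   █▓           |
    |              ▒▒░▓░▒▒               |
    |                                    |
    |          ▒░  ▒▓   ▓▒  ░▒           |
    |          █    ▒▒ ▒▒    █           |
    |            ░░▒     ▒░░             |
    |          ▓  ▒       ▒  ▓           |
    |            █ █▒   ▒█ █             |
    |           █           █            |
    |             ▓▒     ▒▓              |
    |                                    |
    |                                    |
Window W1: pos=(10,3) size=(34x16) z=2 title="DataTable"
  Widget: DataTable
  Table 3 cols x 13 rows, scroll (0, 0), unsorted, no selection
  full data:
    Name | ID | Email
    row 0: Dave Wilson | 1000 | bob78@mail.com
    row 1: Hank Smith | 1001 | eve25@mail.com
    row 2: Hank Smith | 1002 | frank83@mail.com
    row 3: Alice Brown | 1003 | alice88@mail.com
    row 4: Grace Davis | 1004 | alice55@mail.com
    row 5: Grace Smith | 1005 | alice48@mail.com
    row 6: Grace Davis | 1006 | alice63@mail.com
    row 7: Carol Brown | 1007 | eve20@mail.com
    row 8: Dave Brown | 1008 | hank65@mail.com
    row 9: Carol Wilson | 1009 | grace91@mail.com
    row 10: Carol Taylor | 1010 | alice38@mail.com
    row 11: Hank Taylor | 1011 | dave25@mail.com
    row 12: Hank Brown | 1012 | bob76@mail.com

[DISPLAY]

                                      
                                      
                                      
         ┏━━━━━━━━━━━━━━━━━━━━━━━━━━━━
         ┃ DataTable                  
         ┠────────────────────────────
         ┃Name        │ID  │Email     
         ┃────────────┼────┼──────────
         ┃Dave Wilson │1000│bob78@mail
         ┃Hank Smith  │1001│eve25@mail
         ┃Hank Smith  │1002│frank83@ma
         ┃Alice Brown │1003│alice88@ma
         ┃Grace Davis │1004│alice55@ma
         ┃Grace Smith │1005│alice48@ma
         ┃Grace Davis │1006│alice63@ma
         ┃Carol Brown │1007│eve20@mail
         ┃Dave Brown  │1008│hank65@mai


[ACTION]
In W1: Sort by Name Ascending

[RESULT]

                                      
                                      
                                      
         ┏━━━━━━━━━━━━━━━━━━━━━━━━━━━━
         ┃ DataTable                  
         ┠────────────────────────────
         ┃Name       ▲│ID  │Email     
         ┃────────────┼────┼──────────
         ┃Alice Brown │1003│alice88@ma
         ┃Carol Brown │1007│eve20@mail
         ┃Carol Taylor│1010│alice38@ma
         ┃Carol Wilson│1009│grace91@ma
         ┃Dave Brown  │1008│hank65@mai
         ┃Dave Wilson │1000│bob78@mail
         ┃Grace Davis │1004│alice55@ma
         ┃Grace Davis │1006│alice63@ma
         ┃Grace Smith │1005│alice48@ma


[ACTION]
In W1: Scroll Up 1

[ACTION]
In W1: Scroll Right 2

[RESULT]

                                      
                                      
                                      
         ┏━━━━━━━━━━━━━━━━━━━━━━━━━━━━
         ┃ DataTable                  
         ┠────────────────────────────
         ┃me       ▲│ID  │Email       
         ┃──────────┼────┼────────────
         ┃ice Brown │1003│alice88@mail
         ┃rol Brown │1007│eve20@mail.c
         ┃rol Taylor│1010│alice38@mail
         ┃rol Wilson│1009│grace91@mail
         ┃ve Brown  │1008│hank65@mail.
         ┃ve Wilson │1000│bob78@mail.c
         ┃ace Davis │1004│alice55@mail
         ┃ace Davis │1006│alice63@mail
         ┃ace Smith │1005│alice48@mail


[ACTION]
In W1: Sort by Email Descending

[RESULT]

                                      
                                      
                                      
         ┏━━━━━━━━━━━━━━━━━━━━━━━━━━━━
         ┃ DataTable                  
         ┠────────────────────────────
         ┃me        │ID  │Email       
         ┃──────────┼────┼────────────
         ┃ve Brown  │1008│hank65@mail.
         ┃rol Wilson│1009│grace91@mail
         ┃nk Smith  │1002│frank83@mail
         ┃nk Smith  │1001│eve25@mail.c
         ┃rol Brown │1007│eve20@mail.c
         ┃nk Taylor │1011│dave25@mail.
         ┃ve Wilson │1000│bob78@mail.c
         ┃nk Brown  │1012│bob76@mail.c
         ┃ice Brown │1003│alice88@mail


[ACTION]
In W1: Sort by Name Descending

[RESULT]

                                      
                                      
                                      
         ┏━━━━━━━━━━━━━━━━━━━━━━━━━━━━
         ┃ DataTable                  
         ┠────────────────────────────
         ┃me       ▼│ID  │Email       
         ┃──────────┼────┼────────────
         ┃nk Taylor │1011│dave25@mail.
         ┃nk Smith  │1002│frank83@mail
         ┃nk Smith  │1001│eve25@mail.c
         ┃nk Brown  │1012│bob76@mail.c
         ┃ace Smith │1005│alice48@mail
         ┃ace Davis │1006│alice63@mail
         ┃ace Davis │1004│alice55@mail
         ┃ve Wilson │1000│bob78@mail.c
         ┃ve Brown  │1008│hank65@mail.


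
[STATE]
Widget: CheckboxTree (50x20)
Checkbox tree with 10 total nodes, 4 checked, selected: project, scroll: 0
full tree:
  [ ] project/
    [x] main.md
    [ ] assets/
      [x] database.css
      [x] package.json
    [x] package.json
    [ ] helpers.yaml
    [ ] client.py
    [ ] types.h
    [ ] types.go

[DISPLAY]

>[-] project/                                     
   [x] main.md                                    
   [x] assets/                                    
     [x] database.css                             
     [x] package.json                             
   [x] package.json                               
   [ ] helpers.yaml                               
   [ ] client.py                                  
   [ ] types.h                                    
   [ ] types.go                                   
                                                  
                                                  
                                                  
                                                  
                                                  
                                                  
                                                  
                                                  
                                                  
                                                  


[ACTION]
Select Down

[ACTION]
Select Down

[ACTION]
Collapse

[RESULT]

 [-] project/                                     
   [x] main.md                                    
>  [x] assets/                                    
   [x] package.json                               
   [ ] helpers.yaml                               
   [ ] client.py                                  
   [ ] types.h                                    
   [ ] types.go                                   
                                                  
                                                  
                                                  
                                                  
                                                  
                                                  
                                                  
                                                  
                                                  
                                                  
                                                  
                                                  


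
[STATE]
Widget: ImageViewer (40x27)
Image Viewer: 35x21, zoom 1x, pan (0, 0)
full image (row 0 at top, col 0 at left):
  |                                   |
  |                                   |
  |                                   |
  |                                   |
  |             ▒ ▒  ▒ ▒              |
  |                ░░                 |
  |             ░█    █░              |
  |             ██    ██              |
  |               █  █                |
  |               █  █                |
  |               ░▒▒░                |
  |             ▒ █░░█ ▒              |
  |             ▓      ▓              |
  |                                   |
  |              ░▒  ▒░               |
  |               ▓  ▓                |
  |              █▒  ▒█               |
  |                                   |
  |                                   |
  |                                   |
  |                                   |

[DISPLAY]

                                        
                                        
                                        
                                        
             ▒ ▒  ▒ ▒                   
                ░░                      
             ░█    █░                   
             ██    ██                   
               █  █                     
               █  █                     
               ░▒▒░                     
             ▒ █░░█ ▒                   
             ▓      ▓                   
                                        
              ░▒  ▒░                    
               ▓  ▓                     
              █▒  ▒█                    
                                        
                                        
                                        
                                        
                                        
                                        
                                        
                                        
                                        
                                        


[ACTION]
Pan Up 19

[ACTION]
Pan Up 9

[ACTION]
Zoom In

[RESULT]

                                        
                                        
                                        
                                        
                                        
                                        
                                        
                                        
                          ▒▒  ▒▒    ▒▒  
                          ▒▒  ▒▒    ▒▒  
                                ░░░░    
                                ░░░░    
                          ░░██        ██
                          ░░██        ██
                          ████        ██
                          ████        ██
                              ██    ██  
                              ██    ██  
                              ██    ██  
                              ██    ██  
                              ░░▒▒▒▒░░  
                              ░░▒▒▒▒░░  
                          ▒▒  ██░░░░██  
                          ▒▒  ██░░░░██  
                          ▓▓            
                          ▓▓            
                                        
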